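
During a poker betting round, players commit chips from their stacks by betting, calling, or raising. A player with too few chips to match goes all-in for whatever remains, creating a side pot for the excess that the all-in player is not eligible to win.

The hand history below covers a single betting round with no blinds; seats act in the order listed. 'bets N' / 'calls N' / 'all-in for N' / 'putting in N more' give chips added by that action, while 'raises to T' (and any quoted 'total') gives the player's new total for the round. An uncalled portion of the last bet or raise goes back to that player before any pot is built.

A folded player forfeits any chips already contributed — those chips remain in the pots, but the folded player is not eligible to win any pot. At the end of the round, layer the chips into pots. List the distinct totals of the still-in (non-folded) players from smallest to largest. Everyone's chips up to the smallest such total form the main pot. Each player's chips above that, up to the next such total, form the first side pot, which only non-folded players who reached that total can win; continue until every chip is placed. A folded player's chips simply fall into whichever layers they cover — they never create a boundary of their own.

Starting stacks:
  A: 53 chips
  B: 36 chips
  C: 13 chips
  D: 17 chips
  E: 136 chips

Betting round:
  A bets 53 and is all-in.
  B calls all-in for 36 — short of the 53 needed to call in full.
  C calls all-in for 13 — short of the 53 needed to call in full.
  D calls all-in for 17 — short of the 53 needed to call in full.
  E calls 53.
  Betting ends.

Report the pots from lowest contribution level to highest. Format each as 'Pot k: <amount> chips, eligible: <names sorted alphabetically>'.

Pot 1: 65 chips, eligible: A, B, C, D, E
Pot 2: 16 chips, eligible: A, B, D, E
Pot 3: 57 chips, eligible: A, B, E
Pot 4: 34 chips, eligible: A, E

Derivation:
Contributions: A=53, B=36, C=13, D=17, E=53
Pot levels (distinct totals of non-folded players): 13, 17, 36, 53
Layer 1-13: 13 each from A, B, C, D, E = 13*5 = 65 chips; eligible A, B, C, D, E
Layer 14-17: 4 each from A, B, D, E = 4*4 = 16 chips; eligible A, B, D, E
Layer 18-36: 19 each from A, B, E = 19*3 = 57 chips; eligible A, B, E
Layer 37-53: 17 each from A, E = 17*2 = 34 chips; eligible A, E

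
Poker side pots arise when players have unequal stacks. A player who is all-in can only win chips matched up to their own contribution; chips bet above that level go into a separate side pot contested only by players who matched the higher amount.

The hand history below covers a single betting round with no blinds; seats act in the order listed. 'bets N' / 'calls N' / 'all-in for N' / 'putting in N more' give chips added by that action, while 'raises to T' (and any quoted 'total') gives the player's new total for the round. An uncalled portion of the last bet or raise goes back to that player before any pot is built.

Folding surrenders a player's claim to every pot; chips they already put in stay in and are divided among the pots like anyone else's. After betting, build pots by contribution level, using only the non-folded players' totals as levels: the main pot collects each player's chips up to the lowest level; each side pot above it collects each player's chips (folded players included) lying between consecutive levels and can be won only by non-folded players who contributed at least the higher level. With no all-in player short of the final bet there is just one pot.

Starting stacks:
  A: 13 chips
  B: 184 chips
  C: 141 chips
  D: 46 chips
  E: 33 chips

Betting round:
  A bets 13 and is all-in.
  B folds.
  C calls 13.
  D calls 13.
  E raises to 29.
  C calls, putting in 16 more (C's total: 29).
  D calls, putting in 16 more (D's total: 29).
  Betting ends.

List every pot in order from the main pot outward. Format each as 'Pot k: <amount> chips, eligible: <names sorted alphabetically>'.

Contributions: A=13, C=29, D=29, E=29
Folded: B
Pot levels (distinct totals of non-folded players): 13, 29
Layer 1-13: 13 each from A, C, D, E = 13*4 = 52 chips; eligible A, C, D, E
Layer 14-29: 16 each from C, D, E = 16*3 = 48 chips; eligible C, D, E

Pot 1: 52 chips, eligible: A, C, D, E
Pot 2: 48 chips, eligible: C, D, E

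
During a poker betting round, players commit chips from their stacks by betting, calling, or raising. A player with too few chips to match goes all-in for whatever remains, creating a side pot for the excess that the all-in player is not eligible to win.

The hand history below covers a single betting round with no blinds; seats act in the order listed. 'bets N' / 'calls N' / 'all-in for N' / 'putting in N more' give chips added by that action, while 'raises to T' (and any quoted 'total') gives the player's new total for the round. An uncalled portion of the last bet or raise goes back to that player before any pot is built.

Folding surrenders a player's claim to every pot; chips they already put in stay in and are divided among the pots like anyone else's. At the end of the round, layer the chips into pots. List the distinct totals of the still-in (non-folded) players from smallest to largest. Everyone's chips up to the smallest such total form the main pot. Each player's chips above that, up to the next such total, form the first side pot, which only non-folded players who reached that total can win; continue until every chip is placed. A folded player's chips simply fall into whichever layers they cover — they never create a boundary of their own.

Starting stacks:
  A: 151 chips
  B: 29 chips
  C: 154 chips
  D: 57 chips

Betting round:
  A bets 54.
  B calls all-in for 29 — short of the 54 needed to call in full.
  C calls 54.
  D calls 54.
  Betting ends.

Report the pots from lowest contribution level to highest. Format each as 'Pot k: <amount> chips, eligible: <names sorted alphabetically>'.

Contributions: A=54, B=29, C=54, D=54
Pot levels (distinct totals of non-folded players): 29, 54
Layer 1-29: 29 each from A, B, C, D = 29*4 = 116 chips; eligible A, B, C, D
Layer 30-54: 25 each from A, C, D = 25*3 = 75 chips; eligible A, C, D

Pot 1: 116 chips, eligible: A, B, C, D
Pot 2: 75 chips, eligible: A, C, D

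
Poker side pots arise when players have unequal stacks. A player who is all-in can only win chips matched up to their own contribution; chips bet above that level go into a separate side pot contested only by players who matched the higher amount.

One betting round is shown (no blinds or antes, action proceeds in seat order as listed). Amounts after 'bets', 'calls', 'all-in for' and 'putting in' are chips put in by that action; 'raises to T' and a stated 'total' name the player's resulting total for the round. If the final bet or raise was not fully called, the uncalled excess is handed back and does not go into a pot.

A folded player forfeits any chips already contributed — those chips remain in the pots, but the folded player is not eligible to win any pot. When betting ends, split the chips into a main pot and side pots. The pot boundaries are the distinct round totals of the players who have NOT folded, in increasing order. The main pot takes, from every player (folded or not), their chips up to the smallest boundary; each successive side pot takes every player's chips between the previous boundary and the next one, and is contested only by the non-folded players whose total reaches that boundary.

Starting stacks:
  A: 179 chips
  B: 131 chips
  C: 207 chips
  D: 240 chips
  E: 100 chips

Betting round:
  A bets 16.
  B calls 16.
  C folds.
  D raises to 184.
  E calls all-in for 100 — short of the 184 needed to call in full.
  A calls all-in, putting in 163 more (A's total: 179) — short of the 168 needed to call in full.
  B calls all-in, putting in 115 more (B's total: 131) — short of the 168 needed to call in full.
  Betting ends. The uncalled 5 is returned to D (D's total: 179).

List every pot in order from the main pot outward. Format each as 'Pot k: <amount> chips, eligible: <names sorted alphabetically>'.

Contributions (after 5 returned to D): A=179, B=131, D=179, E=100
Folded: C
Pot levels (distinct totals of non-folded players): 100, 131, 179
Layer 1-100: 100 each from A, B, D, E = 100*4 = 400 chips; eligible A, B, D, E
Layer 101-131: 31 each from A, B, D = 31*3 = 93 chips; eligible A, B, D
Layer 132-179: 48 each from A, D = 48*2 = 96 chips; eligible A, D

Pot 1: 400 chips, eligible: A, B, D, E
Pot 2: 93 chips, eligible: A, B, D
Pot 3: 96 chips, eligible: A, D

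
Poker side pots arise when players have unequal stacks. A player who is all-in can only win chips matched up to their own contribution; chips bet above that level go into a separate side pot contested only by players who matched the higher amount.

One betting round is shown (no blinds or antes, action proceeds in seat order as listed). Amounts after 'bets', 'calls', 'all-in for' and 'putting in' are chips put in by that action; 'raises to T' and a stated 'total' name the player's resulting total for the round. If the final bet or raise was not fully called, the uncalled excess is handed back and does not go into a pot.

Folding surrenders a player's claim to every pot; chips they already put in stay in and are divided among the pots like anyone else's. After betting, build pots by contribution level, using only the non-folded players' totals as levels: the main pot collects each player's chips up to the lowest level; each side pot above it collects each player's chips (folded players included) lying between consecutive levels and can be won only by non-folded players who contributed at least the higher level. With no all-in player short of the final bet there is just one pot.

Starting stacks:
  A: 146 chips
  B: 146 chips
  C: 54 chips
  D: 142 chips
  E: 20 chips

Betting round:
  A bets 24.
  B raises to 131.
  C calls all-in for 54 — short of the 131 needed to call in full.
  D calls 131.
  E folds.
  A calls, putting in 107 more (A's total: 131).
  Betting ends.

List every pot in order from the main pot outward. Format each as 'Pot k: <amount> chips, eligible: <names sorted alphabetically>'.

Pot 1: 216 chips, eligible: A, B, C, D
Pot 2: 231 chips, eligible: A, B, D

Derivation:
Contributions: A=131, B=131, C=54, D=131
Folded: E
Pot levels (distinct totals of non-folded players): 54, 131
Layer 1-54: 54 each from A, B, C, D = 54*4 = 216 chips; eligible A, B, C, D
Layer 55-131: 77 each from A, B, D = 77*3 = 231 chips; eligible A, B, D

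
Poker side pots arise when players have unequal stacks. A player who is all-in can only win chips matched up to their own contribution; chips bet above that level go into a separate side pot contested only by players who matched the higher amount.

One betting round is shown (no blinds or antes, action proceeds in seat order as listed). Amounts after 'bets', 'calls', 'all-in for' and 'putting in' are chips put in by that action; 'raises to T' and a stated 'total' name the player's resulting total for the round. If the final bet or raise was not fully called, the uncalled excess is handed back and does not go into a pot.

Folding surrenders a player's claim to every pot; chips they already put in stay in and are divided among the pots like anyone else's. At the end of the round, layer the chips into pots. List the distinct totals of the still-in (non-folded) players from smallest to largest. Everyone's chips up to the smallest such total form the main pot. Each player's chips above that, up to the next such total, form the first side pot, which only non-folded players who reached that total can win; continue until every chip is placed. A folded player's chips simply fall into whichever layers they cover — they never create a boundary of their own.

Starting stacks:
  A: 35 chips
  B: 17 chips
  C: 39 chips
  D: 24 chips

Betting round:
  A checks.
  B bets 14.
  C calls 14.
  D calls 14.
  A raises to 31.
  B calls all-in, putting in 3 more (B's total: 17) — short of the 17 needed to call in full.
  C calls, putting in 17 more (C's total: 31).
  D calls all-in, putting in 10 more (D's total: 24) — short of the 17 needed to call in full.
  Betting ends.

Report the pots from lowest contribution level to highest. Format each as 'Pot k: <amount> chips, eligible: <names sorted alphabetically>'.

Contributions: A=31, B=17, C=31, D=24
Pot levels (distinct totals of non-folded players): 17, 24, 31
Layer 1-17: 17 each from A, B, C, D = 17*4 = 68 chips; eligible A, B, C, D
Layer 18-24: 7 each from A, C, D = 7*3 = 21 chips; eligible A, C, D
Layer 25-31: 7 each from A, C = 7*2 = 14 chips; eligible A, C

Pot 1: 68 chips, eligible: A, B, C, D
Pot 2: 21 chips, eligible: A, C, D
Pot 3: 14 chips, eligible: A, C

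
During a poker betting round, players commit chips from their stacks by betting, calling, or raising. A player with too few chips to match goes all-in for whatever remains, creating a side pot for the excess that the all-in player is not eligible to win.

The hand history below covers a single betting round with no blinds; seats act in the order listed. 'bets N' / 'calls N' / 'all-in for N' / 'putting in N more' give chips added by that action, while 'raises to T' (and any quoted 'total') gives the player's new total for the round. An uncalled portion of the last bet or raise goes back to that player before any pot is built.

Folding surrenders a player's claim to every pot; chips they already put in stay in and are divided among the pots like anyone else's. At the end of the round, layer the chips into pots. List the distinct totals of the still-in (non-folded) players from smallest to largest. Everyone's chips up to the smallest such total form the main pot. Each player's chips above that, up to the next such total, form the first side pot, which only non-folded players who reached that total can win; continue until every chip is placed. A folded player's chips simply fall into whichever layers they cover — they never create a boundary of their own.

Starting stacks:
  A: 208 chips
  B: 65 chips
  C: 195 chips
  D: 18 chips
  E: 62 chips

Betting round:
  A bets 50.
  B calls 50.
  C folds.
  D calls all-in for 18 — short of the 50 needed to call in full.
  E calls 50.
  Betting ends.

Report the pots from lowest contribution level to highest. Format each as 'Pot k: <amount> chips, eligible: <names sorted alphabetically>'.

Contributions: A=50, B=50, D=18, E=50
Folded: C
Pot levels (distinct totals of non-folded players): 18, 50
Layer 1-18: 18 each from A, B, D, E = 18*4 = 72 chips; eligible A, B, D, E
Layer 19-50: 32 each from A, B, E = 32*3 = 96 chips; eligible A, B, E

Pot 1: 72 chips, eligible: A, B, D, E
Pot 2: 96 chips, eligible: A, B, E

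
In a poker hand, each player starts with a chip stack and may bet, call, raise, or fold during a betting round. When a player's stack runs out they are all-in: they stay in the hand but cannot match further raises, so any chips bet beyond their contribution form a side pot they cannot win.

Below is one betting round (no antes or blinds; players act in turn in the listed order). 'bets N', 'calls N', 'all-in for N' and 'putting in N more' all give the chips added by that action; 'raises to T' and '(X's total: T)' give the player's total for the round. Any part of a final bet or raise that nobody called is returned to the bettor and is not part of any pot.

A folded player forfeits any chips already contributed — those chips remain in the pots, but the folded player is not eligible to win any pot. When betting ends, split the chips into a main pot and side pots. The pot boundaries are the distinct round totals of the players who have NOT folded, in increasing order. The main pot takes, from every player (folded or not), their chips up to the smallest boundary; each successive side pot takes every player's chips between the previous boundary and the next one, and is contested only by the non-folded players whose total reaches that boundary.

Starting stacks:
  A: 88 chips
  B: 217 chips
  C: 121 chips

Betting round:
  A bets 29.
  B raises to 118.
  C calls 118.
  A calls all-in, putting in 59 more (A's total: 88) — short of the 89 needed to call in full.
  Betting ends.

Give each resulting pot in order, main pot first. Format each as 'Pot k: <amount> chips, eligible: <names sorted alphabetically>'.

Pot 1: 264 chips, eligible: A, B, C
Pot 2: 60 chips, eligible: B, C

Derivation:
Contributions: A=88, B=118, C=118
Pot levels (distinct totals of non-folded players): 88, 118
Layer 1-88: 88 each from A, B, C = 88*3 = 264 chips; eligible A, B, C
Layer 89-118: 30 each from B, C = 30*2 = 60 chips; eligible B, C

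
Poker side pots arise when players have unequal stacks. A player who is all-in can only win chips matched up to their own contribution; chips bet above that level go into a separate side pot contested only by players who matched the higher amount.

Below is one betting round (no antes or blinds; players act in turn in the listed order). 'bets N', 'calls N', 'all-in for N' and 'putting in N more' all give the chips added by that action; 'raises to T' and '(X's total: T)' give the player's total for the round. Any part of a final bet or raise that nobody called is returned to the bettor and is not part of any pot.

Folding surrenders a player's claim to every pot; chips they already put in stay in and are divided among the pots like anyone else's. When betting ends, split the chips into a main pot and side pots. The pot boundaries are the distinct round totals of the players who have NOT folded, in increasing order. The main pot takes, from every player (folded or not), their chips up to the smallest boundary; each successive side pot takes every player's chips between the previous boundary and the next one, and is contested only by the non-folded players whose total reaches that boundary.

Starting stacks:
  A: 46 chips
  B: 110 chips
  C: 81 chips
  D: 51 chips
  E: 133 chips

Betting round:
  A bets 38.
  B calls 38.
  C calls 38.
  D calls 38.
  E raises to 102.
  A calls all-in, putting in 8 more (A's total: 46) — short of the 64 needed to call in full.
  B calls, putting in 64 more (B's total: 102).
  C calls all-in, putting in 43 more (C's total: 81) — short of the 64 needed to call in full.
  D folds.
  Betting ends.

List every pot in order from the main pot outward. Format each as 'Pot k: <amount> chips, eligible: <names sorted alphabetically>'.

Contributions: A=46, B=102, C=81, D=38, E=102
Folded: D
Pot levels (distinct totals of non-folded players): 46, 81, 102
Layer 1-46: A 46 + B 46 + C 46 + D 38 + E 46 = 222 chips; eligible A, B, C, E
Layer 47-81: 35 each from B, C, E = 35*3 = 105 chips; eligible B, C, E
Layer 82-102: 21 each from B, E = 21*2 = 42 chips; eligible B, E

Pot 1: 222 chips, eligible: A, B, C, E
Pot 2: 105 chips, eligible: B, C, E
Pot 3: 42 chips, eligible: B, E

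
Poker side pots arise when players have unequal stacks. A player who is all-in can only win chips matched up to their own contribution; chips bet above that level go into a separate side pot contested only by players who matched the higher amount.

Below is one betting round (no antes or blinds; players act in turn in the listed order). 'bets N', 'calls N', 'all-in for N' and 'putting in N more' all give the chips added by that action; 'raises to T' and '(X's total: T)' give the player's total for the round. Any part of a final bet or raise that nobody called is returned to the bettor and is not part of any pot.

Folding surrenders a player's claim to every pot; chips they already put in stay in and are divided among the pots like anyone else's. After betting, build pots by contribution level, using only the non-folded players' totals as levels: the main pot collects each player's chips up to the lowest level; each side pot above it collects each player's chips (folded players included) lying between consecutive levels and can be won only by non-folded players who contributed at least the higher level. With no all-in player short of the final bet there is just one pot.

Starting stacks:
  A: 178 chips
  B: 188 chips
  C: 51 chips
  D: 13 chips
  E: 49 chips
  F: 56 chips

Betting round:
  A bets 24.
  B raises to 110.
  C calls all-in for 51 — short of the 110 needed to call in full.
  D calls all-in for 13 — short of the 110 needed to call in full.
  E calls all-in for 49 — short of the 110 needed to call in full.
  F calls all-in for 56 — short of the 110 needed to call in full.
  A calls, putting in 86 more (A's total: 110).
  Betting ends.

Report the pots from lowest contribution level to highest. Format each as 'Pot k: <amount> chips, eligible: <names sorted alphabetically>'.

Pot 1: 78 chips, eligible: A, B, C, D, E, F
Pot 2: 180 chips, eligible: A, B, C, E, F
Pot 3: 8 chips, eligible: A, B, C, F
Pot 4: 15 chips, eligible: A, B, F
Pot 5: 108 chips, eligible: A, B

Derivation:
Contributions: A=110, B=110, C=51, D=13, E=49, F=56
Pot levels (distinct totals of non-folded players): 13, 49, 51, 56, 110
Layer 1-13: 13 each from A, B, C, D, E, F = 13*6 = 78 chips; eligible A, B, C, D, E, F
Layer 14-49: 36 each from A, B, C, E, F = 36*5 = 180 chips; eligible A, B, C, E, F
Layer 50-51: 2 each from A, B, C, F = 2*4 = 8 chips; eligible A, B, C, F
Layer 52-56: 5 each from A, B, F = 5*3 = 15 chips; eligible A, B, F
Layer 57-110: 54 each from A, B = 54*2 = 108 chips; eligible A, B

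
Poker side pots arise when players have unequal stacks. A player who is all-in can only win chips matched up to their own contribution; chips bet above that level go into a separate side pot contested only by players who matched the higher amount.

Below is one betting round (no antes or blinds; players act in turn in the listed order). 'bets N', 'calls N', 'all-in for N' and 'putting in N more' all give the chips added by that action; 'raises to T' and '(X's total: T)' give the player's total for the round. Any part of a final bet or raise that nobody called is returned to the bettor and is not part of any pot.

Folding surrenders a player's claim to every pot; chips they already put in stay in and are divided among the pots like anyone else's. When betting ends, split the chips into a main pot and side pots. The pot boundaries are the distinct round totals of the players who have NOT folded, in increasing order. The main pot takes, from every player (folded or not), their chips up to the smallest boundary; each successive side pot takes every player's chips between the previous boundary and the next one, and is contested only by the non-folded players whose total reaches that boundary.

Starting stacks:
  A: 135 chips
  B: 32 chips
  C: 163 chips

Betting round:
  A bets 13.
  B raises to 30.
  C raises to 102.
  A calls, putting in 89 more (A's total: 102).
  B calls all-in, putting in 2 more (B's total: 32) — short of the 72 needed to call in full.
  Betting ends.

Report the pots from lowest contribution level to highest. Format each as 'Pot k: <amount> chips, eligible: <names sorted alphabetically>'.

Contributions: A=102, B=32, C=102
Pot levels (distinct totals of non-folded players): 32, 102
Layer 1-32: 32 each from A, B, C = 32*3 = 96 chips; eligible A, B, C
Layer 33-102: 70 each from A, C = 70*2 = 140 chips; eligible A, C

Pot 1: 96 chips, eligible: A, B, C
Pot 2: 140 chips, eligible: A, C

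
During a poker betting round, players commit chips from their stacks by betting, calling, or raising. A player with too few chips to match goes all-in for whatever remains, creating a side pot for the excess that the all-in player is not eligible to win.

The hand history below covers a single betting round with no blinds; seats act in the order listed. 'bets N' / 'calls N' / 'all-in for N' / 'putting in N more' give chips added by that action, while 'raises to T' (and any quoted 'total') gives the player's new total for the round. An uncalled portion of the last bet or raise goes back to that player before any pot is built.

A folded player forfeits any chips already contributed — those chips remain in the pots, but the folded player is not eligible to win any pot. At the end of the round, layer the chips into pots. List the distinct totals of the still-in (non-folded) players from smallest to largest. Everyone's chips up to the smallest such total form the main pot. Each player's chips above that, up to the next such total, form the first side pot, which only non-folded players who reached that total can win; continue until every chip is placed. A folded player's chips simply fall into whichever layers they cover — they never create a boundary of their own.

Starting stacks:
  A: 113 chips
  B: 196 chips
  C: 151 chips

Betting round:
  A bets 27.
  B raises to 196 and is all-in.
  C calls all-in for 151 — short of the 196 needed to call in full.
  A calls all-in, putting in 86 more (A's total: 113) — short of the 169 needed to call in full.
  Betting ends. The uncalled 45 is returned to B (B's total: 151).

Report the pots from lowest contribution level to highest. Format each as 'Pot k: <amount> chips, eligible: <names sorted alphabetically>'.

Contributions (after 45 returned to B): A=113, B=151, C=151
Pot levels (distinct totals of non-folded players): 113, 151
Layer 1-113: 113 each from A, B, C = 113*3 = 339 chips; eligible A, B, C
Layer 114-151: 38 each from B, C = 38*2 = 76 chips; eligible B, C

Pot 1: 339 chips, eligible: A, B, C
Pot 2: 76 chips, eligible: B, C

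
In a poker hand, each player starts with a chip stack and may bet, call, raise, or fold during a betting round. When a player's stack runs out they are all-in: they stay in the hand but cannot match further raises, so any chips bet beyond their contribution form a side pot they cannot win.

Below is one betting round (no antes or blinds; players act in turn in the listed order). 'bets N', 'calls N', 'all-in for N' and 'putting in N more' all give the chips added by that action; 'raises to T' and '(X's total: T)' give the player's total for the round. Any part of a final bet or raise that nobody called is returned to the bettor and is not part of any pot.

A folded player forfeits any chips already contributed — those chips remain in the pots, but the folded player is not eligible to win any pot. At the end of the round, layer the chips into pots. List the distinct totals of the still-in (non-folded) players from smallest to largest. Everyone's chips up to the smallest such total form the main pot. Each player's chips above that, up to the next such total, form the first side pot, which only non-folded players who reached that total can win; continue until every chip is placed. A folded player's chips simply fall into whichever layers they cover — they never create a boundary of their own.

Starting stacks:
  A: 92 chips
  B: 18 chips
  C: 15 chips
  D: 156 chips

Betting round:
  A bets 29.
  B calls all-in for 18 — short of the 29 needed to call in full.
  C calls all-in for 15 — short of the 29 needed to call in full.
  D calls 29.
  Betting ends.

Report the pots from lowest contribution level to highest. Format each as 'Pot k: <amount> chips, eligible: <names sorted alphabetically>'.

Contributions: A=29, B=18, C=15, D=29
Pot levels (distinct totals of non-folded players): 15, 18, 29
Layer 1-15: 15 each from A, B, C, D = 15*4 = 60 chips; eligible A, B, C, D
Layer 16-18: 3 each from A, B, D = 3*3 = 9 chips; eligible A, B, D
Layer 19-29: 11 each from A, D = 11*2 = 22 chips; eligible A, D

Pot 1: 60 chips, eligible: A, B, C, D
Pot 2: 9 chips, eligible: A, B, D
Pot 3: 22 chips, eligible: A, D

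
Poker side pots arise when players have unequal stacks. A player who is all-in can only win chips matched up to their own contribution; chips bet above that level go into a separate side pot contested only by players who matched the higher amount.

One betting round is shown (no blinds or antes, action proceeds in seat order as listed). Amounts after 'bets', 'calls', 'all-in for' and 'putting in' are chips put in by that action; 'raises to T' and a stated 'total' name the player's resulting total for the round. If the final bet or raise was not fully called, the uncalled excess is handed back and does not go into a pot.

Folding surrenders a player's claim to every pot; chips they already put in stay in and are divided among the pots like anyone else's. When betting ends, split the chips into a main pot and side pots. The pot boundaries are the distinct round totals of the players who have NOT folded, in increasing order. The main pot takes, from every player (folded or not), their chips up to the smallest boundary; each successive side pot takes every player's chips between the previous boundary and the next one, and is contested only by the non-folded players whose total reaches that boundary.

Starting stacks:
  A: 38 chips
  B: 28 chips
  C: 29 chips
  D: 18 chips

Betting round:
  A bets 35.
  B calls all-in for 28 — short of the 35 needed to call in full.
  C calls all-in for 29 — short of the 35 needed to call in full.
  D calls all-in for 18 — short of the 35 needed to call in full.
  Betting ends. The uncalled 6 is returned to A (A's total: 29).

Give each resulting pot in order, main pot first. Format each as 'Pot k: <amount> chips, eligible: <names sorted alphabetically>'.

Pot 1: 72 chips, eligible: A, B, C, D
Pot 2: 30 chips, eligible: A, B, C
Pot 3: 2 chips, eligible: A, C

Derivation:
Contributions (after 6 returned to A): A=29, B=28, C=29, D=18
Pot levels (distinct totals of non-folded players): 18, 28, 29
Layer 1-18: 18 each from A, B, C, D = 18*4 = 72 chips; eligible A, B, C, D
Layer 19-28: 10 each from A, B, C = 10*3 = 30 chips; eligible A, B, C
Layer 29-29: 1 each from A, C = 1*2 = 2 chips; eligible A, C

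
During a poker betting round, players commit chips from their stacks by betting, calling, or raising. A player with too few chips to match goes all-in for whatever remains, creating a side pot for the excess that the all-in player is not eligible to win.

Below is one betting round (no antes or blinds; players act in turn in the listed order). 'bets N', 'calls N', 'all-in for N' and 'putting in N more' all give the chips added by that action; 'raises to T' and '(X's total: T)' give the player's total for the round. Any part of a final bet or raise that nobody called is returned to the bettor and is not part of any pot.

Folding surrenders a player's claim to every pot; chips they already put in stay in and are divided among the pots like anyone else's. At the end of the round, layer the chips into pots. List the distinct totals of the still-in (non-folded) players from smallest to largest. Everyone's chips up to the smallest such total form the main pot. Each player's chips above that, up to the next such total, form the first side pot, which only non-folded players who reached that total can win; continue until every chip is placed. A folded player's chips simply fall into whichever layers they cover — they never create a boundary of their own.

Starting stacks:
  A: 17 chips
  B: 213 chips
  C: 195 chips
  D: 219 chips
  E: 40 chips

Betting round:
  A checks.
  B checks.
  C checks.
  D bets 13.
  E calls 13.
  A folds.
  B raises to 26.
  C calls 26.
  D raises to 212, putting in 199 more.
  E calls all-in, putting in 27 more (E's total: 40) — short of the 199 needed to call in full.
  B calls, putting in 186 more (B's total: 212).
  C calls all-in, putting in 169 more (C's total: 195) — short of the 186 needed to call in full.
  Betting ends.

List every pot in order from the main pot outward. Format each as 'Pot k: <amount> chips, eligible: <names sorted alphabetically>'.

Contributions: B=212, C=195, D=212, E=40
Folded: A
Pot levels (distinct totals of non-folded players): 40, 195, 212
Layer 1-40: 40 each from B, C, D, E = 40*4 = 160 chips; eligible B, C, D, E
Layer 41-195: 155 each from B, C, D = 155*3 = 465 chips; eligible B, C, D
Layer 196-212: 17 each from B, D = 17*2 = 34 chips; eligible B, D

Pot 1: 160 chips, eligible: B, C, D, E
Pot 2: 465 chips, eligible: B, C, D
Pot 3: 34 chips, eligible: B, D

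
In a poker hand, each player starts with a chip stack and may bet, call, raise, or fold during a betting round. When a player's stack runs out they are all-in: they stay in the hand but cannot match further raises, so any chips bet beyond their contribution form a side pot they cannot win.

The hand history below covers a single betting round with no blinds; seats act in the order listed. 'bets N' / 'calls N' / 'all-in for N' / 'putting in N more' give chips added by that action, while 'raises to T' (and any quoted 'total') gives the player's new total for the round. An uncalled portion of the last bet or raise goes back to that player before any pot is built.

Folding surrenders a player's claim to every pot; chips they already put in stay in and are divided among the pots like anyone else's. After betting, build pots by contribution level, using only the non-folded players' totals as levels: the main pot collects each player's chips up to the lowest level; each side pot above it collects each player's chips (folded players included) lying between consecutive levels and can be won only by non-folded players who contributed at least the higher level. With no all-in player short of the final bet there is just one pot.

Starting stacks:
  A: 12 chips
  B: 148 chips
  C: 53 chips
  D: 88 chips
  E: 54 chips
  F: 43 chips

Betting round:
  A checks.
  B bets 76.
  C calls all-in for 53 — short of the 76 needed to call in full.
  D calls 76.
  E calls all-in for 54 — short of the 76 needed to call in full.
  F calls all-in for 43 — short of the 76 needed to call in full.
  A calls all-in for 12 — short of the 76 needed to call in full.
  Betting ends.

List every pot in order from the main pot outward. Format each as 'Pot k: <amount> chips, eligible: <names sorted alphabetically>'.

Pot 1: 72 chips, eligible: A, B, C, D, E, F
Pot 2: 155 chips, eligible: B, C, D, E, F
Pot 3: 40 chips, eligible: B, C, D, E
Pot 4: 3 chips, eligible: B, D, E
Pot 5: 44 chips, eligible: B, D

Derivation:
Contributions: A=12, B=76, C=53, D=76, E=54, F=43
Pot levels (distinct totals of non-folded players): 12, 43, 53, 54, 76
Layer 1-12: 12 each from A, B, C, D, E, F = 12*6 = 72 chips; eligible A, B, C, D, E, F
Layer 13-43: 31 each from B, C, D, E, F = 31*5 = 155 chips; eligible B, C, D, E, F
Layer 44-53: 10 each from B, C, D, E = 10*4 = 40 chips; eligible B, C, D, E
Layer 54-54: 1 each from B, D, E = 1*3 = 3 chips; eligible B, D, E
Layer 55-76: 22 each from B, D = 22*2 = 44 chips; eligible B, D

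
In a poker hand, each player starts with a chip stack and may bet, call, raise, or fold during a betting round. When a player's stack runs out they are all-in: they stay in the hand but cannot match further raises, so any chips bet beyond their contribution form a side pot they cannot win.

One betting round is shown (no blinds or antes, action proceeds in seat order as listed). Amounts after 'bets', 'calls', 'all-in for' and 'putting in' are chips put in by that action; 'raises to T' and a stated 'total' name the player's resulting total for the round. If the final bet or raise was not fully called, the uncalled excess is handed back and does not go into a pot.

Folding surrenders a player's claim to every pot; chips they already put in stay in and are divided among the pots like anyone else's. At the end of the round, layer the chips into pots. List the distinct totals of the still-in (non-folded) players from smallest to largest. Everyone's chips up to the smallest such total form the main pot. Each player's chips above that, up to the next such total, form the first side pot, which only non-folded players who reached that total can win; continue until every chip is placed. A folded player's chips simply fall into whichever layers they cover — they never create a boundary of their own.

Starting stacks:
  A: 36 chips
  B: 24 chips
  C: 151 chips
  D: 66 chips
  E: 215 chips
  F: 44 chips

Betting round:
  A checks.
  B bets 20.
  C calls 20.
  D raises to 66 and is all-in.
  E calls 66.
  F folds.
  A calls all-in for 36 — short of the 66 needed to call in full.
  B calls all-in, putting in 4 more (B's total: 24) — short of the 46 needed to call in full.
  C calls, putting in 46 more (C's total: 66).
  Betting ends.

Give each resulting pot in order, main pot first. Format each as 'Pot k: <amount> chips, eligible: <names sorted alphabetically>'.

Pot 1: 120 chips, eligible: A, B, C, D, E
Pot 2: 48 chips, eligible: A, C, D, E
Pot 3: 90 chips, eligible: C, D, E

Derivation:
Contributions: A=36, B=24, C=66, D=66, E=66
Folded: F
Pot levels (distinct totals of non-folded players): 24, 36, 66
Layer 1-24: 24 each from A, B, C, D, E = 24*5 = 120 chips; eligible A, B, C, D, E
Layer 25-36: 12 each from A, C, D, E = 12*4 = 48 chips; eligible A, C, D, E
Layer 37-66: 30 each from C, D, E = 30*3 = 90 chips; eligible C, D, E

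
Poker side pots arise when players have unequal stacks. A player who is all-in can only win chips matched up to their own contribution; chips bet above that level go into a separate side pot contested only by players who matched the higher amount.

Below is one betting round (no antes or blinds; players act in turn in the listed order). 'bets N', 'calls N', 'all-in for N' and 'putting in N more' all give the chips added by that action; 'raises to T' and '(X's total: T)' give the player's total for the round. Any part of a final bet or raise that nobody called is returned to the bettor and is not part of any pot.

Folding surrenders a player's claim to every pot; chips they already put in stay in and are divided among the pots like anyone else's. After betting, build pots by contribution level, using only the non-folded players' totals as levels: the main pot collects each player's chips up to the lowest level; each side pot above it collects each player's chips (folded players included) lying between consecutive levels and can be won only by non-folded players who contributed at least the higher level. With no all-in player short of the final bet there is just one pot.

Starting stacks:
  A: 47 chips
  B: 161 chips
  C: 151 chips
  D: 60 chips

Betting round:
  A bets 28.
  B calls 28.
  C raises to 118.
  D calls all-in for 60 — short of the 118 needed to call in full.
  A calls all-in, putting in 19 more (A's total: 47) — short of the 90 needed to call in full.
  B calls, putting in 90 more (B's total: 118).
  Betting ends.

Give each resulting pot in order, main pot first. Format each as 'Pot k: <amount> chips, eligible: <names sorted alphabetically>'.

Contributions: A=47, B=118, C=118, D=60
Pot levels (distinct totals of non-folded players): 47, 60, 118
Layer 1-47: 47 each from A, B, C, D = 47*4 = 188 chips; eligible A, B, C, D
Layer 48-60: 13 each from B, C, D = 13*3 = 39 chips; eligible B, C, D
Layer 61-118: 58 each from B, C = 58*2 = 116 chips; eligible B, C

Pot 1: 188 chips, eligible: A, B, C, D
Pot 2: 39 chips, eligible: B, C, D
Pot 3: 116 chips, eligible: B, C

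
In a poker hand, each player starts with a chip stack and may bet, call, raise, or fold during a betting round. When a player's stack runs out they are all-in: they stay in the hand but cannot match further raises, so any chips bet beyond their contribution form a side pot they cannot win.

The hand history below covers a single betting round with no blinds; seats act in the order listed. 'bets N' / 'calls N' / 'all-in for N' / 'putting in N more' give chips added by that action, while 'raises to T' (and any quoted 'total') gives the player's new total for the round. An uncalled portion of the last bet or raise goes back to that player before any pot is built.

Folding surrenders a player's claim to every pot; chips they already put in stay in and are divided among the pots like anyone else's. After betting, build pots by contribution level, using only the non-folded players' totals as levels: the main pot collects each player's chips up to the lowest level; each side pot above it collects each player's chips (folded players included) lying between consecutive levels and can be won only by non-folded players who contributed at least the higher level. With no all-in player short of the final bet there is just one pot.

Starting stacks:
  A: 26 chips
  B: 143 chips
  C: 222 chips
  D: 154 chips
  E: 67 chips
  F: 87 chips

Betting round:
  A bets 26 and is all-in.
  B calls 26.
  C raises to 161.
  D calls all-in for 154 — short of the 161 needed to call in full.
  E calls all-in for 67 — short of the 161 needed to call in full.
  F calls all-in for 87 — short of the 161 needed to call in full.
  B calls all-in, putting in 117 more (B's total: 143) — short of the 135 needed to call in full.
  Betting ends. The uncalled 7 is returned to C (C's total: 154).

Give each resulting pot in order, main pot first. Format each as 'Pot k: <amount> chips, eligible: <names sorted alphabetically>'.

Pot 1: 156 chips, eligible: A, B, C, D, E, F
Pot 2: 205 chips, eligible: B, C, D, E, F
Pot 3: 80 chips, eligible: B, C, D, F
Pot 4: 168 chips, eligible: B, C, D
Pot 5: 22 chips, eligible: C, D

Derivation:
Contributions (after 7 returned to C): A=26, B=143, C=154, D=154, E=67, F=87
Pot levels (distinct totals of non-folded players): 26, 67, 87, 143, 154
Layer 1-26: 26 each from A, B, C, D, E, F = 26*6 = 156 chips; eligible A, B, C, D, E, F
Layer 27-67: 41 each from B, C, D, E, F = 41*5 = 205 chips; eligible B, C, D, E, F
Layer 68-87: 20 each from B, C, D, F = 20*4 = 80 chips; eligible B, C, D, F
Layer 88-143: 56 each from B, C, D = 56*3 = 168 chips; eligible B, C, D
Layer 144-154: 11 each from C, D = 11*2 = 22 chips; eligible C, D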